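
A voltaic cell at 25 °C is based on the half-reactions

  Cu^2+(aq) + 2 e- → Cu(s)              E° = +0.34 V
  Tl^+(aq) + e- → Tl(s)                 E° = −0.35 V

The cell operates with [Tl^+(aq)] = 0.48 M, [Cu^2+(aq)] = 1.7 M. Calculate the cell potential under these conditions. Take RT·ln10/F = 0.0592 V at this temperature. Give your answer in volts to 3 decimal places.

The Cu²⁺/Cu couple has the more positive E°, so it is the cathode; Tl⁺/Tl is the anode.
E°cell = +0.34 − (−0.35) = +0.69 V, with n = 2 electrons transferred.
The balanced reaction is Cu^2+(aq) + 2 Tl(s) → Cu(s) + 2 Tl^+(aq), so Q = [Tl^+(aq)]^2 / [Cu^2+(aq)] = 0.136 and log Q = −0.868.
E = E° − (0.0592/n)·log Q = +0.69 − (0.0592/2)(−0.868) = +0.716 V.

+0.716 V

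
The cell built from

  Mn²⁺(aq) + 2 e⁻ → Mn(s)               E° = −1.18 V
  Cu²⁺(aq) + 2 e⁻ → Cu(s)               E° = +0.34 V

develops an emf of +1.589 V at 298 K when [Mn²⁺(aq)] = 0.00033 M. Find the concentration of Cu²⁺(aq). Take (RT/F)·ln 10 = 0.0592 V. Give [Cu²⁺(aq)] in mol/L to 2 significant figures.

0.071 M

The Cu²⁺/Cu couple has the larger reduction potential, so it is the cathode: E°cell = +0.34 − (−1.18) = +1.52 V and n = 2.
From the Nernst equation, log Q = n(E° − E)/0.0592 = 2·(+1.52 − (+1.589))/0.0592 = −2.331.
The balanced reaction is Cu²⁺(aq) + Mn(s) → Cu(s) + Mn²⁺(aq), so Q = [Mn²⁺(aq)] / [Cu²⁺(aq)].
Solving for the unknown gives log [Cu²⁺(aq)] = −1.150, so [Cu²⁺(aq)] ≈ 0.071 M.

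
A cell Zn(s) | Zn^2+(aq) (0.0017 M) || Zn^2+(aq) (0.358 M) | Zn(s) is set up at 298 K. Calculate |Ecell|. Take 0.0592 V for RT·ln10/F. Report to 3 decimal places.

For a concentration cell E°cell = 0, since both electrodes use the same couple.
The compartment with the higher Zn^2+(aq) concentration (0.358 M) acts as the cathode; ions are reduced there and produced at the dilute (0.0017 M) anode.
With n = 2, Ecell = −(0.0592/2)·log([dilute]/[conc]) = −(0.0592/2)·log(0.0017/0.358) = +0.069 V.

0.069 V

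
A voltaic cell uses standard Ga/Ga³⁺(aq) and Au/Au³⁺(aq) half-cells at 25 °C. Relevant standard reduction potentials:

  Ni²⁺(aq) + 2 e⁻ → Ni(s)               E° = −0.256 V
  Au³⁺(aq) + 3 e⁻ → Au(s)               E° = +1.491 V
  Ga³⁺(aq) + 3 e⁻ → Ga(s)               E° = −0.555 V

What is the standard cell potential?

+2.046 V

The Au³⁺/Au couple has the higher E°, so Au ion is reduced (cathode) and Ga is oxidized (anode).
E°cell = E°(cathode) − E°(anode) = +1.491 − (−0.555) = +2.046 V.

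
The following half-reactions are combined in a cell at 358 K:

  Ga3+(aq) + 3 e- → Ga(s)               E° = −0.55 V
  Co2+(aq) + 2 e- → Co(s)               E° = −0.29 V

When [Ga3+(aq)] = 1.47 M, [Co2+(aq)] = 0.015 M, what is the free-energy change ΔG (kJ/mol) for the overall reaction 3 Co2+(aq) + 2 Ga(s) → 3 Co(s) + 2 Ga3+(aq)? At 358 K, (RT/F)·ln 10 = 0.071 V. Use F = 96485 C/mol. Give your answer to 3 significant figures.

The standard cell potential is −0.29 − (−0.55) = +0.26 V, with n = 6 electrons in the balanced equation.
The reaction quotient is [Ga3+(aq)]^2 / [Co2+(aq)]^3 = 6.4×10^5; by Nernst, E = +0.26 − (0.071/6)(5.806) = +0.1913 V.
Finally ΔG = −nFE = −(6)(96485 C/mol)(+0.1913 V) = −111 kJ/mol.

−111 kJ/mol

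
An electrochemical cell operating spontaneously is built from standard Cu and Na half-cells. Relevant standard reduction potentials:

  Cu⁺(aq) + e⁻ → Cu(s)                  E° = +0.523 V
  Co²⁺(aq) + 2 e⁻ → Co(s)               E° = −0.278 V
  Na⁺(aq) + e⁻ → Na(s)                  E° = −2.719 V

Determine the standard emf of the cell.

+3.242 V

Of the two couples in this cell, the one with the more positive reduction potential is reduced at the cathode: here that is Cu⁺/Cu (+0.523 V); Na⁺/Na (−2.719 V) is the anode.
E°cell = E°(cathode) − E°(anode) = +0.523 − (−2.719) = +3.242 V.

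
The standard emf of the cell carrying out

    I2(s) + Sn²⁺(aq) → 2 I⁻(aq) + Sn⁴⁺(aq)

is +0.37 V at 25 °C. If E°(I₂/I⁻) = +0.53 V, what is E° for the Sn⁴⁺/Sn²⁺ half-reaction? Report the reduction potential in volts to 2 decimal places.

In the reaction as written the I₂/I⁻ couple is reduced (cathode) and Sn⁴⁺/Sn²⁺ is oxidized (anode), so E°cell = E°(I₂/I⁻) − E°(Sn⁴⁺/Sn²⁺).
E°(Sn⁴⁺/Sn²⁺) = E°(cathode) − E°cell = +0.53 − (+0.37) = +0.16 V.

+0.16 V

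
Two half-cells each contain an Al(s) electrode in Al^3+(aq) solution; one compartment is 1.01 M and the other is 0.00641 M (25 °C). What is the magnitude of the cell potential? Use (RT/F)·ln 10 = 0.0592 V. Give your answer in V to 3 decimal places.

For a concentration cell E°cell = 0, since both electrodes use the same couple.
The compartment with the higher Al^3+(aq) concentration (1.01 M) acts as the cathode; ions are reduced there and produced at the dilute (0.00641 M) anode.
With n = 3, Ecell = −(0.0592/3)·log([dilute]/[conc]) = −(0.0592/3)·log(0.00641/1.01) = +0.043 V.

0.043 V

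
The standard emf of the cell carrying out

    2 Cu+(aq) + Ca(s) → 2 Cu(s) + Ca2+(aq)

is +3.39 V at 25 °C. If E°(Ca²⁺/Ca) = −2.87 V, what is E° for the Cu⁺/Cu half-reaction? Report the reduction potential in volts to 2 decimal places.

In the reaction as written the Cu⁺/Cu couple is reduced (cathode) and Ca²⁺/Ca is oxidized (anode), so E°cell = E°(Cu⁺/Cu) − E°(Ca²⁺/Ca).
E°(Cu⁺/Cu) = E°cell + E°(anode) = +3.39 + (−2.87) = +0.52 V.

+0.52 V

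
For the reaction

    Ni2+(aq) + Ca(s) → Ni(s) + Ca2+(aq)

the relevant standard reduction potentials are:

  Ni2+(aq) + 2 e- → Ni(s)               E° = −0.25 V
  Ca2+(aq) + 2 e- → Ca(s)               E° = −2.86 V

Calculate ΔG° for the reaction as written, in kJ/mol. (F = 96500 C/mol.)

−504 kJ/mol

In the reaction as written Ni2+(aq) is reduced, so the Ni²⁺/Ni couple is the cathode and Ca²⁺/Ca is the anode.
E°cell = −0.25 − (−2.86) = +2.61 V; balancing electrons gives n = 2.
ΔG° = −nFE°cell = −(2)(96500)(+2.61) J/mol = −504 kJ/mol.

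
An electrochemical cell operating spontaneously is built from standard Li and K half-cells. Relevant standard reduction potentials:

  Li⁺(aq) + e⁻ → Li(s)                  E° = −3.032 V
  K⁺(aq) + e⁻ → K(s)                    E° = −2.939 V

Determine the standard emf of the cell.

+0.093 V

Of the two couples in this cell, the one with the more positive reduction potential is reduced at the cathode: here that is K⁺/K (−2.939 V); Li⁺/Li (−3.032 V) is the anode.
E°cell = E°(cathode) − E°(anode) = −2.939 − (−3.032) = +0.093 V.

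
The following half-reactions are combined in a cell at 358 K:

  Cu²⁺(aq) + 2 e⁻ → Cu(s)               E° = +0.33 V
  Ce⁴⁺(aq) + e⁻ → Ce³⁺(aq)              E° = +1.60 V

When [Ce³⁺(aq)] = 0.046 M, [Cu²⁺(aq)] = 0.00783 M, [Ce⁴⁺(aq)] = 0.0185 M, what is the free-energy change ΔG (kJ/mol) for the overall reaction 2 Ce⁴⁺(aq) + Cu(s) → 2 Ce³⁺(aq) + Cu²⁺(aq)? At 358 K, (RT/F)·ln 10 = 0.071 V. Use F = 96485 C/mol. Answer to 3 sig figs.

With Ce⁴⁺/Ce³⁺ reduced at the cathode, E°cell = +1.60 − (+0.33) = +1.27 V and n = 2.
Q = ([Ce³⁺(aq)]^2·[Cu²⁺(aq)]) / [Ce⁴⁺(aq)]^2 = 0.0484, so log Q = −1.315 and E = +1.27 − (0.071/2)(−1.315) = +1.3167 V.
Finally ΔG = −nFE = −(2)(96485 C/mol)(+1.3167 V) = −254 kJ/mol.

−254 kJ/mol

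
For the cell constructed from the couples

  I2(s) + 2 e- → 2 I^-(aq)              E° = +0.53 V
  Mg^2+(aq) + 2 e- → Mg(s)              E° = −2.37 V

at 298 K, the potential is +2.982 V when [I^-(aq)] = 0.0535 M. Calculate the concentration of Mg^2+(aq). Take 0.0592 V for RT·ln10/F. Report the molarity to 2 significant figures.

The I₂/I⁻ couple has the larger reduction potential, so it is the cathode: E°cell = +0.53 − (−2.37) = +2.90 V and n = 2.
Since E = E° − (0.0592/n)·log Q, log Q = n(E° − E)/0.0592 = −2.770.
Balancing electrons gives I2(s) + Mg(s) → 2 I^-(aq) + Mg^2+(aq); thus Q = [I^-(aq)]^2·[Mg^2+(aq)].
Substituting the known concentrations and solving, log [Mg^2+(aq)] = −0.227 and [Mg^2+(aq)] = 0.59 M.

0.59 M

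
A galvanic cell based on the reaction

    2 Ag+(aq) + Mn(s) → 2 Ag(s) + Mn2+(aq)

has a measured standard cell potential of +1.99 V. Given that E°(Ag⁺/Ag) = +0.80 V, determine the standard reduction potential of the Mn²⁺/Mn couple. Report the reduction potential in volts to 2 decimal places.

In the reaction as written the Ag⁺/Ag couple is reduced (cathode) and Mn²⁺/Mn is oxidized (anode), so E°cell = E°(Ag⁺/Ag) − E°(Mn²⁺/Mn).
E°(Mn²⁺/Mn) = E°(cathode) − E°cell = +0.80 − (+1.99) = −1.19 V.

−1.19 V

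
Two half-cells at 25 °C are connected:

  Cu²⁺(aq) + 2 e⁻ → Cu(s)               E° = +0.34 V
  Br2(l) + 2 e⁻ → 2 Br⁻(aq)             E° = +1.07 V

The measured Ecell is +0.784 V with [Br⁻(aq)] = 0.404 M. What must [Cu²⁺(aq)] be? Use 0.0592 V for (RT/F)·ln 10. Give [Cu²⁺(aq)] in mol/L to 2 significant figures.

Br₂/Br⁻ is the cathode (higher E°); E°cell = +1.07 − (+0.34) = +0.73 V with n = 2.
Rearranging E = E° − (0.0592/n)·log Q gives log Q = 2(+0.73 − (+0.784))/0.0592 = −1.824.
The balanced reaction is Br2(l) + Cu(s) → 2 Br⁻(aq) + Cu²⁺(aq), so Q = [Br⁻(aq)]^2·[Cu²⁺(aq)].
Substituting the known concentrations and solving, log [Cu²⁺(aq)] = −1.037 and [Cu²⁺(aq)] = 0.092 M.

0.092 M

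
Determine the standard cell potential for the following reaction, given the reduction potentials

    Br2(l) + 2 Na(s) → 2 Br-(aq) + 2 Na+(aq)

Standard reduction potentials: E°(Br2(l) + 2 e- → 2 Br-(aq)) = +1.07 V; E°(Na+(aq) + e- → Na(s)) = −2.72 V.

+3.79 V

Br2(l) gains electrons, so the Br₂/Br⁻ couple is the cathode; the Na⁺/Na couple is the anode.
E°cell = E°(cathode) − E°(anode) = +1.07 − (−2.72) = +3.79 V.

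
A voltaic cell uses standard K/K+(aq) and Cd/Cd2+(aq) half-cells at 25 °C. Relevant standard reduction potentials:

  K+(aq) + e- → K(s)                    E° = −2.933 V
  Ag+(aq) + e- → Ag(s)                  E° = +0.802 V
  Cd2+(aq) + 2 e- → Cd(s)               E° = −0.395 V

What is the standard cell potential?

The Cd²⁺/Cd couple has the higher E°, so Cd ion is reduced (cathode) and K is oxidized (anode).
E°cell = E°(cathode) − E°(anode) = −0.395 − (−2.933) = +2.538 V.

+2.538 V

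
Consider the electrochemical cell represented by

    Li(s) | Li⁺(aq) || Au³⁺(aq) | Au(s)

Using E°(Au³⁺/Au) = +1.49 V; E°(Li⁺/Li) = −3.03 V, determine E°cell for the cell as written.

By convention the left-hand electrode in cell notation is the anode (oxidation) and the right-hand electrode is the cathode (reduction).
E°cell = E°(right) − E°(left) = +1.49 − (−3.03) = +4.52 V.

+4.52 V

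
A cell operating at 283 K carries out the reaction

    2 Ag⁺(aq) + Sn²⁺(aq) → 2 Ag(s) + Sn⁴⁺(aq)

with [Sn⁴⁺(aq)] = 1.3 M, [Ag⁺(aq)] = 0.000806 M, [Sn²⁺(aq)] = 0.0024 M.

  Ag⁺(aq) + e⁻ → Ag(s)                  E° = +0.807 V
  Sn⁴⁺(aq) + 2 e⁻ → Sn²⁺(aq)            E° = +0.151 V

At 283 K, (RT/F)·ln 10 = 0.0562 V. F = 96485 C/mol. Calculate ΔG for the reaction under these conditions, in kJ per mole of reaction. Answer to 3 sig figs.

With Ag⁺/Ag reduced at the cathode, E°cell = +0.807 − (+0.151) = +0.656 V and n = 2.
Here Q = [Sn⁴⁺(aq)] / ([Ag⁺(aq)]^2·[Sn²⁺(aq)]) = 8.34×10^8 (log Q = 8.921), giving E = +0.656 − (0.0562/2)·(8.921) = +0.4053 V.
ΔG = −nFE = −(2)(96485)(+0.4053) J/mol = −78.2 kJ/mol.

−78.2 kJ/mol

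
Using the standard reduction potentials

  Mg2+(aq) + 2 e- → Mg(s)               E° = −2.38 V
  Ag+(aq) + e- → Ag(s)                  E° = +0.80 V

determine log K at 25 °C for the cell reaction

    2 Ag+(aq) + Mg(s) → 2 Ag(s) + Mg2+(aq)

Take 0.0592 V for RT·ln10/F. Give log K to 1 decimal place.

log K = 107.4

The Ag⁺/Ag couple is reduced (cathode); E°cell = +0.80 − (−2.38) = +3.18 V with n = 2.
At equilibrium E = 0, so log K = nE°cell / 0.0592 = (2)(+3.18) / 0.0592 = 107.4.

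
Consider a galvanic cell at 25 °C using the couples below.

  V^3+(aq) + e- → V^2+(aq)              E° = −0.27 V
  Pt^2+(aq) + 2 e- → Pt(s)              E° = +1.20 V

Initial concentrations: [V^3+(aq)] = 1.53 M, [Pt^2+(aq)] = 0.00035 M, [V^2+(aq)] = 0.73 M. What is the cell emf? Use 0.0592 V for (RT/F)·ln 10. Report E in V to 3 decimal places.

+1.349 V

Pt²⁺/Pt is reduced (cathode, E° = +1.20 V) and V³⁺/V²⁺ is oxidized (anode).
E°cell = E°cat − E°an = +1.20 − (−0.27) = +1.47 V; n = 2.
The balanced reaction is Pt^2+(aq) + 2 V^2+(aq) → Pt(s) + 2 V^3+(aq), so Q = [V^3+(aq)]^2 / ([Pt^2+(aq)]·[V^2+(aq)]^2) = 1.26×10^4 and log Q = 4.099.
Applying E = E° − (RT ln10/nF)·log Q gives +1.47 − (0.0592/2)(4.099) = +1.349 V.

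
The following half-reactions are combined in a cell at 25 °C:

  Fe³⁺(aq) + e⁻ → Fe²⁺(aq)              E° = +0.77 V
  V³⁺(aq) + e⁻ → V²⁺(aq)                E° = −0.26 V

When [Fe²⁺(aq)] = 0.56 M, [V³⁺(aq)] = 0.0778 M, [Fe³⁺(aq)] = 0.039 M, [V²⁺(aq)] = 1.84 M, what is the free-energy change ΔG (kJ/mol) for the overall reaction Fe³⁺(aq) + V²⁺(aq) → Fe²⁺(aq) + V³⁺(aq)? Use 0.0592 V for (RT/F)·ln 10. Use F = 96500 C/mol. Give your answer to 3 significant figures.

With Fe³⁺/Fe²⁺ reduced at the cathode, E°cell = +0.77 − (−0.26) = +1.03 V and n = 1.
Q = ([Fe²⁺(aq)]·[V³⁺(aq)]) / ([Fe³⁺(aq)]·[V²⁺(aq)]) = 0.607, so log Q = −0.217 and E = +1.03 − (0.0592/1)(−0.217) = +1.0428 V.
Finally ΔG = −nFE = −(1)(96500 C/mol)(+1.0428 V) = −101 kJ/mol.

−101 kJ/mol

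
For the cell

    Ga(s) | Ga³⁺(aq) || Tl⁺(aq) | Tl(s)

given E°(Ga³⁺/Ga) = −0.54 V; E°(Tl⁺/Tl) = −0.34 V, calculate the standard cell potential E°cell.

+0.20 V

By convention the left-hand electrode in cell notation is the anode (oxidation) and the right-hand electrode is the cathode (reduction).
E°cell = E°(right) − E°(left) = −0.34 − (−0.54) = +0.20 V.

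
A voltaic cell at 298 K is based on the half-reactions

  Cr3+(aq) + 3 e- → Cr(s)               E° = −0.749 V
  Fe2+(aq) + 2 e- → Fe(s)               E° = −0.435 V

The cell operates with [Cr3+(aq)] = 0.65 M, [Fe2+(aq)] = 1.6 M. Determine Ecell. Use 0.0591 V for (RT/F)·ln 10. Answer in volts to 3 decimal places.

+0.324 V

The Fe²⁺/Fe couple has the more positive E°, so it is the cathode; Cr³⁺/Cr is the anode.
E°cell = −0.435 − (−0.749) = +0.314 V, with n = 6 electrons transferred.
The balanced reaction is 3 Fe2+(aq) + 2 Cr(s) → 3 Fe(s) + 2 Cr3+(aq), so Q = [Cr3+(aq)]^2 / [Fe2+(aq)]^3 = 0.103 and log Q = −0.987.
Applying E = E° − (RT ln10/nF)·log Q gives +0.314 − (0.0591/6)(−0.987) = +0.324 V.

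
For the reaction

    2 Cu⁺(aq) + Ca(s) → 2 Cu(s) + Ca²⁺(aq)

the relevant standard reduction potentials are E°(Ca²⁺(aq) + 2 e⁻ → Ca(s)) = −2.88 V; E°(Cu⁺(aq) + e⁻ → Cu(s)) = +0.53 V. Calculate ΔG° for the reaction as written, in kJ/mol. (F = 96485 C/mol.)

−658 kJ/mol

In the reaction as written Cu⁺(aq) is reduced, so the Cu⁺/Cu couple is the cathode and Ca²⁺/Ca is the anode.
E°cell = +0.53 − (−2.88) = +3.41 V; balancing electrons gives n = 2.
ΔG° = −nFE°cell = −(2)(96485)(+3.41) J/mol = −658 kJ/mol.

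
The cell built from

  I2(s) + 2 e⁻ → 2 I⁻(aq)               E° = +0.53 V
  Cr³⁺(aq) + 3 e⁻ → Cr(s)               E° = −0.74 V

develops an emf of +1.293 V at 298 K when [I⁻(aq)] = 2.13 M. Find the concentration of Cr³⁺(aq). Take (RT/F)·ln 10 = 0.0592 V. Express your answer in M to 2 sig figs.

0.0071 M

I₂/I⁻ is the cathode (higher E°); E°cell = +0.53 − (−0.74) = +1.27 V with n = 6.
From the Nernst equation, log Q = n(E° − E)/0.0592 = 6·(+1.27 − (+1.293))/0.0592 = −2.331.
Balancing electrons gives 3 I2(s) + 2 Cr(s) → 6 I⁻(aq) + 2 Cr³⁺(aq); thus Q = [I⁻(aq)]^6·[Cr³⁺(aq)]^2.
Substituting the known concentrations and solving, log [Cr³⁺(aq)] = −2.151 and [Cr³⁺(aq)] = 0.0071 M.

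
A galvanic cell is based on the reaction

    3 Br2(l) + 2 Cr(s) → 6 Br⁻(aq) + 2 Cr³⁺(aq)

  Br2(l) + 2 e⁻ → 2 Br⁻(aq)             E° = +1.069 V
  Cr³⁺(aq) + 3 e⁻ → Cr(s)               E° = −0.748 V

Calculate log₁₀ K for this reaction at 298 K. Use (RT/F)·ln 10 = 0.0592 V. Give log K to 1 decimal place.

log K = 184.2

The Br₂/Br⁻ couple is reduced (cathode); E°cell = +1.069 − (−0.748) = +1.817 V with n = 6.
At equilibrium E = 0, so log K = nE°cell / 0.0592 = (6)(+1.817) / 0.0592 = 184.2.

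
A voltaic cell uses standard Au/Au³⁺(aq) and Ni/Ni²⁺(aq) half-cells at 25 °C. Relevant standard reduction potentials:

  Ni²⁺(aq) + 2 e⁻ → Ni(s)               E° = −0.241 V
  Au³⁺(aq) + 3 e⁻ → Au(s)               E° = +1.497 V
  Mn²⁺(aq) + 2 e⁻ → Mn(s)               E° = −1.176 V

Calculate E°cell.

The Au³⁺/Au couple has the higher E°, so Au ion is reduced (cathode) and Ni is oxidized (anode).
E°cell = E°(cathode) − E°(anode) = +1.497 − (−0.241) = +1.738 V.

+1.738 V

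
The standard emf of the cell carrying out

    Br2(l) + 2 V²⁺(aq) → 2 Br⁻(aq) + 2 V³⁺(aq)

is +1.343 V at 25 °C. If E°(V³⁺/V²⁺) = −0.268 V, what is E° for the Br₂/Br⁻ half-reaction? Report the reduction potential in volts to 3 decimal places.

+1.075 V

In the reaction as written the Br₂/Br⁻ couple is reduced (cathode) and V³⁺/V²⁺ is oxidized (anode), so E°cell = E°(Br₂/Br⁻) − E°(V³⁺/V²⁺).
E°(Br₂/Br⁻) = E°cell + E°(anode) = +1.343 + (−0.268) = +1.075 V.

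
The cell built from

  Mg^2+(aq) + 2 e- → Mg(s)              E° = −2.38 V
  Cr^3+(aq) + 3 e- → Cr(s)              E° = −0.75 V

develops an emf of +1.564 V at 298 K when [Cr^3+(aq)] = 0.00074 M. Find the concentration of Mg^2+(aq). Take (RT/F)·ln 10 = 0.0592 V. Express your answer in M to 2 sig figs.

1.4 M

With Cr³⁺/Cr at the cathode and Mg²⁺/Mg at the anode, E°cell = −0.75 − (−2.38) = +1.63 V (n = 6).
Since E = E° − (0.0592/n)·log Q, log Q = n(E° − E)/0.0592 = 6.689.
For 2 Cr^3+(aq) + 3 Mg(s) → 2 Cr(s) + 3 Mg^2+(aq), the reaction quotient is Q = [Mg^2+(aq)]^3 / [Cr^3+(aq)]^2.
Solving for the unknown gives log [Mg^2+(aq)] = 0.142, so [Mg^2+(aq)] ≈ 1.4 M.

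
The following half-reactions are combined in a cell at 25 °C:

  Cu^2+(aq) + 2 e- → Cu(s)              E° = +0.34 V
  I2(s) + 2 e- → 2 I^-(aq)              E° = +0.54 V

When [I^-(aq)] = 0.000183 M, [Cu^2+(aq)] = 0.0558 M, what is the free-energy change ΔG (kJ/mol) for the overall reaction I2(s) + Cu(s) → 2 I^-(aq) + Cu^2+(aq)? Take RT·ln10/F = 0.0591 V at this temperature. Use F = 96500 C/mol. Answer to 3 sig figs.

−88.4 kJ/mol

E°cell = +0.54 − (+0.34) = +0.20 V; the balanced reaction transfers n = 2 electrons.
Q = [I^-(aq)]^2·[Cu^2+(aq)] = 1.87×10^−9, so log Q = −8.728 and E = +0.20 − (0.0591/2)(−8.728) = +0.4579 V.
Then ΔG = −nFE = −2 × 96500 × +0.4579 J/mol = −88.4 kJ/mol.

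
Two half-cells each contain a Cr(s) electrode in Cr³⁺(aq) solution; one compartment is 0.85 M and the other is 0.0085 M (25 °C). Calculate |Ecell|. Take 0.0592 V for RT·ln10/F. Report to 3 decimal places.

0.039 V

For a concentration cell E°cell = 0, since both electrodes use the same couple.
The compartment with the higher Cr³⁺(aq) concentration (0.85 M) acts as the cathode; ions are reduced there and produced at the dilute (0.0085 M) anode.
With n = 3, Ecell = −(0.0592/3)·log([dilute]/[conc]) = −(0.0592/3)·log(0.0085/0.85) = +0.039 V.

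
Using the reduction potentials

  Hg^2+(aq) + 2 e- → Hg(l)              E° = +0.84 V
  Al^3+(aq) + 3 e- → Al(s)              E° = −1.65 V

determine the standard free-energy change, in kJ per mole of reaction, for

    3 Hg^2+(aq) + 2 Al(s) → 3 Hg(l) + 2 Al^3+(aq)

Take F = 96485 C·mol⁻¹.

In the reaction as written Hg^2+(aq) is reduced, so the Hg²⁺/Hg couple is the cathode and Al³⁺/Al is the anode.
E°cell = +0.84 − (−1.65) = +2.49 V; balancing electrons gives n = 6.
ΔG° = −nFE°cell = −(6)(96485)(+2.49) J/mol = −1441 kJ/mol.

−1441 kJ/mol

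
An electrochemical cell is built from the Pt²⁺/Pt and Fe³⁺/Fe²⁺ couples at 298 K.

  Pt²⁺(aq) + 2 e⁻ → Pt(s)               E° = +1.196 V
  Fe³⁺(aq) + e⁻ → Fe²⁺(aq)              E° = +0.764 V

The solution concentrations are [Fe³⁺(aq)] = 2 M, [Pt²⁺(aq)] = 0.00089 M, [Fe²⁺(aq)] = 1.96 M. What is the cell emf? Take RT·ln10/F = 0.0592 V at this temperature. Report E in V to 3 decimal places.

Pt²⁺/Pt is reduced (cathode, E° = +1.196 V) and Fe³⁺/Fe²⁺ is oxidized (anode).
E°cell = +1.196 − (+0.764) = +0.432 V, with n = 2 electrons transferred.
For the overall reaction Pt²⁺(aq) + 2 Fe²⁺(aq) → Pt(s) + 2 Fe³⁺(aq), Q = [Fe³⁺(aq)]^2 / ([Pt²⁺(aq)]·[Fe²⁺(aq)]^2) = 1.17×10^3, giving log Q = 3.068.
By the Nernst equation, E = +0.432 − (0.0592/2)·(3.068) = +0.341 V.

+0.341 V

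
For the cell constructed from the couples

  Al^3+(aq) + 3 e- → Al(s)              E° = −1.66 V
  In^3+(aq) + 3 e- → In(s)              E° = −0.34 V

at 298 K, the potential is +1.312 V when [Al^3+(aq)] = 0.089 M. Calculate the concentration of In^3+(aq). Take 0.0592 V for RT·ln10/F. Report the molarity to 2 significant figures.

0.035 M

With In³⁺/In at the cathode and Al³⁺/Al at the anode, E°cell = −0.34 − (−1.66) = +1.32 V (n = 3).
Rearranging E = E° − (0.0592/n)·log Q gives log Q = 3(+1.32 − (+1.312))/0.0592 = 0.405.
For In^3+(aq) + Al(s) → In(s) + Al^3+(aq), the reaction quotient is Q = [Al^3+(aq)] / [In^3+(aq)].
Isolating [In^3+(aq)] in Q = 10^{0.405} yields log [In^3+(aq)] = −1.456, i.e. 0.035 M.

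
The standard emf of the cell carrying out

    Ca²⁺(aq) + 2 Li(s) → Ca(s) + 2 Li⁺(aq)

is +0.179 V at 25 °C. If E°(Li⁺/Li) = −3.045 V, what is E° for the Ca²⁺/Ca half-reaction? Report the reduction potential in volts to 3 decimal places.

−2.866 V

In the reaction as written the Ca²⁺/Ca couple is reduced (cathode) and Li⁺/Li is oxidized (anode), so E°cell = E°(Ca²⁺/Ca) − E°(Li⁺/Li).
E°(Ca²⁺/Ca) = E°cell + E°(anode) = +0.179 + (−3.045) = −2.866 V.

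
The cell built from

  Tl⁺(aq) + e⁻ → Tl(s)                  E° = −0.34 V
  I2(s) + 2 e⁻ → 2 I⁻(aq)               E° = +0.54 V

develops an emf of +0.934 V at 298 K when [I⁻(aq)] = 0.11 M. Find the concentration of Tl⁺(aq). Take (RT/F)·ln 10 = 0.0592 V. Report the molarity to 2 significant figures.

1.1 M

With I₂/I⁻ at the cathode and Tl⁺/Tl at the anode, E°cell = +0.54 − (−0.34) = +0.88 V (n = 2).
From the Nernst equation, log Q = n(E° − E)/0.0592 = 2·(+0.88 − (+0.934))/0.0592 = −1.824.
Balancing electrons gives I2(s) + 2 Tl(s) → 2 I⁻(aq) + 2 Tl⁺(aq); thus Q = [I⁻(aq)]^2·[Tl⁺(aq)]^2.
Isolating [Tl⁺(aq)] in Q = 10^{−1.824} yields log [Tl⁺(aq)] = 0.047, i.e. 1.1 M.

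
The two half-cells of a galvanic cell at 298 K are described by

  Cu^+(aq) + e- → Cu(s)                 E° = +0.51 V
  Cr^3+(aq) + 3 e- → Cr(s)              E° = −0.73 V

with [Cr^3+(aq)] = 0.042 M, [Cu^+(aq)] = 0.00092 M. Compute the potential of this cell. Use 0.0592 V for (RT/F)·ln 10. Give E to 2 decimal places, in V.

+1.09 V

Since E°(Cu⁺/Cu) > E°(Cr³⁺/Cr), Cu⁺/Cu serves as the cathode.
E°cell = +0.51 − (−0.73) = +1.24 V, with n = 3 electrons transferred.
The balanced reaction is 3 Cu^+(aq) + Cr(s) → 3 Cu(s) + Cr^3+(aq), so Q = [Cr^3+(aq)] / [Cu^+(aq)]^3 = 5.39×10^7 and log Q = 7.732.
By the Nernst equation, E = +1.24 − (0.0592/3)·(7.732) = +1.09 V.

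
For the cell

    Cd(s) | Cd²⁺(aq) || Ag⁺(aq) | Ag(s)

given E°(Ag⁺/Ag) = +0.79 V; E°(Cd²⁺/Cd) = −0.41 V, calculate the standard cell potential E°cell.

By convention the left-hand electrode in cell notation is the anode (oxidation) and the right-hand electrode is the cathode (reduction).
E°cell = E°(right) − E°(left) = +0.79 − (−0.41) = +1.20 V.

+1.20 V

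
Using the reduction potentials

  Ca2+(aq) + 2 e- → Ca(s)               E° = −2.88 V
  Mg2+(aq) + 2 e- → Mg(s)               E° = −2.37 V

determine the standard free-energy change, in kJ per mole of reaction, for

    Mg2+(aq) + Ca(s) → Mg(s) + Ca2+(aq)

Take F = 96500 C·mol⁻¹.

−98.4 kJ/mol

In the reaction as written Mg2+(aq) is reduced, so the Mg²⁺/Mg couple is the cathode and Ca²⁺/Ca is the anode.
E°cell = −2.37 − (−2.88) = +0.51 V; balancing electrons gives n = 2.
ΔG° = −nFE°cell = −(2)(96500)(+0.51) J/mol = −98.4 kJ/mol.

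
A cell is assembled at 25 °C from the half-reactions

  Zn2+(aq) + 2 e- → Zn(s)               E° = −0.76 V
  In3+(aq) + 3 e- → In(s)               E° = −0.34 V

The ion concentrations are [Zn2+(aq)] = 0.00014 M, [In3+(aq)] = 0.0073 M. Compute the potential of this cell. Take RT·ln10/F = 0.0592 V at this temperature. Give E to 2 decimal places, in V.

+0.49 V

Since E°(In³⁺/In) > E°(Zn²⁺/Zn), In³⁺/In serves as the cathode.
The standard potential is −0.34 − (−0.76) = +0.42 V and the balanced reaction transfers n = 6 electrons.
For the overall reaction 2 In3+(aq) + 3 Zn(s) → 2 In(s) + 3 Zn2+(aq), Q = [Zn2+(aq)]^3 / [In3+(aq)]^2 = 5.15×10^−8, giving log Q = −7.288.
By the Nernst equation, E = +0.42 − (0.0592/6)·(−7.288) = +0.49 V.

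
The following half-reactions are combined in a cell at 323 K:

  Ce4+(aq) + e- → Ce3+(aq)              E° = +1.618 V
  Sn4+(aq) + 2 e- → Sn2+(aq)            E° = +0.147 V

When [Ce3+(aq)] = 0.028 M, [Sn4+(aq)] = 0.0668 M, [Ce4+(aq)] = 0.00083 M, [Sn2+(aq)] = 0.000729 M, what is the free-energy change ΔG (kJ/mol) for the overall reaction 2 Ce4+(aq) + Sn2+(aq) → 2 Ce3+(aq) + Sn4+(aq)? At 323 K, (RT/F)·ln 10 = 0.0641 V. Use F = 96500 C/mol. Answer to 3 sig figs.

The standard cell potential is +1.618 − (+0.147) = +1.471 V, with n = 2 electrons in the balanced equation.
Here Q = ([Ce3+(aq)]^2·[Sn4+(aq)]) / ([Ce4+(aq)]^2·[Sn2+(aq)]) = 1.04×10^5 (log Q = 5.018), giving E = +1.471 − (0.0641/2)·(5.018) = +1.3102 V.
Finally ΔG = −nFE = −(2)(96500 C/mol)(+1.3102 V) = −253 kJ/mol.

−253 kJ/mol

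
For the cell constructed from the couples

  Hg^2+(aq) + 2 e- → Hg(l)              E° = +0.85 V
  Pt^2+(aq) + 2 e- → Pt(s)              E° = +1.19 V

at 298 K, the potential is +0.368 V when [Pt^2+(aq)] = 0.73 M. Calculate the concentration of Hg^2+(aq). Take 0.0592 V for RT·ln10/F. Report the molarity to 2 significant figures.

With Pt²⁺/Pt at the cathode and Hg²⁺/Hg at the anode, E°cell = +1.19 − (+0.85) = +0.34 V (n = 2).
Rearranging E = E° − (0.0592/n)·log Q gives log Q = 2(+0.34 − (+0.368))/0.0592 = −0.946.
The balanced reaction is Pt^2+(aq) + Hg(l) → Pt(s) + Hg^2+(aq), so Q = [Hg^2+(aq)] / [Pt^2+(aq)].
Substituting the known concentrations and solving, log [Hg^2+(aq)] = −1.083 and [Hg^2+(aq)] = 0.083 M.

0.083 M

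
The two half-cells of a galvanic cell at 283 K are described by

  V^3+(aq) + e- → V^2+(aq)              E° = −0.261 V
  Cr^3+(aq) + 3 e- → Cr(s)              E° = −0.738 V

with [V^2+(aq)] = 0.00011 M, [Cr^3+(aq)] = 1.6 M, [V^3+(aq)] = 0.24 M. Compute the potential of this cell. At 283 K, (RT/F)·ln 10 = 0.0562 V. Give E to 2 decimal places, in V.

The V³⁺/V²⁺ couple has the more positive E°, so it is the cathode; Cr³⁺/Cr is the anode.
The standard potential is −0.261 − (−0.738) = +0.477 V and the balanced reaction transfers n = 3 electrons.
Balancing gives 3 V^3+(aq) + Cr(s) → 3 V^2+(aq) + Cr^3+(aq); hence Q = ([V^2+(aq)]^3·[Cr^3+(aq)]) / [V^3+(aq)]^3 = 1.54×10^−10 (log Q = −9.812).
Applying E = E° − (RT ln10/nF)·log Q gives +0.477 − (0.0562/3)(−9.812) = +0.66 V.

+0.66 V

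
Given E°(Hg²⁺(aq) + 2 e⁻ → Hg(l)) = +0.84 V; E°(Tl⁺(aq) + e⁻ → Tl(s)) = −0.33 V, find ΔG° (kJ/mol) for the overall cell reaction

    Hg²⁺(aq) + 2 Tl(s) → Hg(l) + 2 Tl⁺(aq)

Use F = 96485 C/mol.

−226 kJ/mol

In the reaction as written Hg²⁺(aq) is reduced, so the Hg²⁺/Hg couple is the cathode and Tl⁺/Tl is the anode.
E°cell = +0.84 − (−0.33) = +1.17 V; balancing electrons gives n = 2.
ΔG° = −nFE°cell = −(2)(96485)(+1.17) J/mol = −226 kJ/mol.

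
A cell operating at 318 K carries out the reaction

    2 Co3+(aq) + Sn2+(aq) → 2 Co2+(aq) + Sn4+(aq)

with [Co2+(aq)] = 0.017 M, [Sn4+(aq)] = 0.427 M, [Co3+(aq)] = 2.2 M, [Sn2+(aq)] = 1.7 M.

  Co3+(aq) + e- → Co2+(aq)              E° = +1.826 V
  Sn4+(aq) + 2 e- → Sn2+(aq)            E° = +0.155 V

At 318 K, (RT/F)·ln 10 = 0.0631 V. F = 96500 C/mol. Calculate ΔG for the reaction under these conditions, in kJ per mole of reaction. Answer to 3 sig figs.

−352 kJ/mol

E°cell = +1.826 − (+0.155) = +1.671 V; the balanced reaction transfers n = 2 electrons.
Here Q = ([Co2+(aq)]^2·[Sn4+(aq)]) / ([Co3+(aq)]^2·[Sn2+(aq)]) = 1.5×10^−5 (log Q = −4.824), giving E = +1.671 − (0.0631/2)·(−4.824) = +1.8232 V.
Then ΔG = −nFE = −2 × 96500 × +1.8232 J/mol = −352 kJ/mol.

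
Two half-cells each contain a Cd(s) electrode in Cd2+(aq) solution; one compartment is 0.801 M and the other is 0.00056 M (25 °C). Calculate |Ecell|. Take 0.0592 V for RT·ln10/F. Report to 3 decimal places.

0.093 V

For a concentration cell E°cell = 0, since both electrodes use the same couple.
The compartment with the higher Cd2+(aq) concentration (0.801 M) acts as the cathode; ions are reduced there and produced at the dilute (0.00056 M) anode.
With n = 2, Ecell = −(0.0592/2)·log([dilute]/[conc]) = −(0.0592/2)·log(0.00056/0.801) = +0.093 V.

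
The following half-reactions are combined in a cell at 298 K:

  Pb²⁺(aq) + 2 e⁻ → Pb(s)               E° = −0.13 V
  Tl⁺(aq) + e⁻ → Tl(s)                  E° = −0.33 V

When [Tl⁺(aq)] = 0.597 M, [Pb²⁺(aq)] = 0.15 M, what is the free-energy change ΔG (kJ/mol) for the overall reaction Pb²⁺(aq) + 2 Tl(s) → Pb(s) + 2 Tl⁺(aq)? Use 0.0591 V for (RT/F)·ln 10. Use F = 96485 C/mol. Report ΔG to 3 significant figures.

E°cell = −0.13 − (−0.33) = +0.20 V; the balanced reaction transfers n = 2 electrons.
Here Q = [Tl⁺(aq)]^2 / [Pb²⁺(aq)] = 2.38 (log Q = 0.376), giving E = +0.20 − (0.0591/2)·(0.376) = +0.1889 V.
Finally ΔG = −nFE = −(2)(96485 C/mol)(+0.1889 V) = −36.5 kJ/mol.

−36.5 kJ/mol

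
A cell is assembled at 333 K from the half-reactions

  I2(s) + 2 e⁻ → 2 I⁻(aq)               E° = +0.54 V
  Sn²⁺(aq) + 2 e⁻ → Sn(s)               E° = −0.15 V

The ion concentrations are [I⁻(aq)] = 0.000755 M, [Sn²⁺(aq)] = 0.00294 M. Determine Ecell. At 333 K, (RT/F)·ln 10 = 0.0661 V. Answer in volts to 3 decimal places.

I₂/I⁻ is reduced (cathode, E° = +0.54 V) and Sn²⁺/Sn is oxidized (anode).
The standard potential is +0.54 − (−0.15) = +0.69 V and the balanced reaction transfers n = 2 electrons.
For the overall reaction I2(s) + Sn(s) → 2 I⁻(aq) + Sn²⁺(aq), Q = [I⁻(aq)]^2·[Sn²⁺(aq)] = 1.68×10^−9, giving log Q = −8.776.
E = E° − (0.0661/n)·log Q = +0.69 − (0.0661/2)(−8.776) = +0.980 V.

+0.980 V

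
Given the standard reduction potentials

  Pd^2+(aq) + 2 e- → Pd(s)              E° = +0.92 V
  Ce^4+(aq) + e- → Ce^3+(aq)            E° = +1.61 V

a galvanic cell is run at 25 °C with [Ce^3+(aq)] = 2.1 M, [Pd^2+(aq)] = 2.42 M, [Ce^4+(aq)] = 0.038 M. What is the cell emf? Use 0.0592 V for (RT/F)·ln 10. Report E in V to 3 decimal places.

+0.575 V

Ce⁴⁺/Ce³⁺ is reduced (cathode, E° = +1.61 V) and Pd²⁺/Pd is oxidized (anode).
The standard potential is +1.61 − (+0.92) = +0.69 V and the balanced reaction transfers n = 2 electrons.
The balanced reaction is 2 Ce^4+(aq) + Pd(s) → 2 Ce^3+(aq) + Pd^2+(aq), so Q = ([Ce^3+(aq)]^2·[Pd^2+(aq)]) / [Ce^4+(aq)]^2 = 7.39×10^3 and log Q = 3.869.
By the Nernst equation, E = +0.69 − (0.0592/2)·(3.869) = +0.575 V.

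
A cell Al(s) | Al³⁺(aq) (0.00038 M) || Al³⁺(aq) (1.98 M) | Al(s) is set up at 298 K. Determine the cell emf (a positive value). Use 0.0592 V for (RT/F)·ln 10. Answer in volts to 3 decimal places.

For a concentration cell E°cell = 0, since both electrodes use the same couple.
The compartment with the higher Al³⁺(aq) concentration (1.98 M) acts as the cathode; ions are reduced there and produced at the dilute (0.00038 M) anode.
With n = 3, Ecell = −(0.0592/3)·log([dilute]/[conc]) = −(0.0592/3)·log(0.00038/1.98) = +0.073 V.

0.073 V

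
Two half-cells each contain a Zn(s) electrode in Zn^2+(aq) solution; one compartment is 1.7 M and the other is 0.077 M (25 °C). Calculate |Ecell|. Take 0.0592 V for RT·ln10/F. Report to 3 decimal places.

0.040 V

For a concentration cell E°cell = 0, since both electrodes use the same couple.
The compartment with the higher Zn^2+(aq) concentration (1.7 M) acts as the cathode; ions are reduced there and produced at the dilute (0.077 M) anode.
With n = 2, Ecell = −(0.0592/2)·log([dilute]/[conc]) = −(0.0592/2)·log(0.077/1.7) = +0.040 V.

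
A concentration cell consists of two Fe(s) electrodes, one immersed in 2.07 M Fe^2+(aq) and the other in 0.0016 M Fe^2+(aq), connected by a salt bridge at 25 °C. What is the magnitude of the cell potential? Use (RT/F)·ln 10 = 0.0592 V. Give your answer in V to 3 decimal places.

For a concentration cell E°cell = 0, since both electrodes use the same couple.
The compartment with the higher Fe^2+(aq) concentration (2.07 M) acts as the cathode; ions are reduced there and produced at the dilute (0.0016 M) anode.
With n = 2, Ecell = −(0.0592/2)·log([dilute]/[conc]) = −(0.0592/2)·log(0.0016/2.07) = +0.092 V.

0.092 V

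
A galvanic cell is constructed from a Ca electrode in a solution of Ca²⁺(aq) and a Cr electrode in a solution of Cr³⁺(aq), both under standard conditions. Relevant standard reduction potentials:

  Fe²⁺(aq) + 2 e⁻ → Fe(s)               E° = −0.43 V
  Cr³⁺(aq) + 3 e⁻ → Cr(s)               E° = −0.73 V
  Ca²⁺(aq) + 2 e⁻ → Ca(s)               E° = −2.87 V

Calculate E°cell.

+2.14 V

Of the two couples in this cell, the one with the more positive reduction potential is reduced at the cathode: here that is Cr³⁺/Cr (−0.73 V); Ca²⁺/Ca (−2.87 V) is the anode.
E°cell = E°(cathode) − E°(anode) = −0.73 − (−2.87) = +2.14 V.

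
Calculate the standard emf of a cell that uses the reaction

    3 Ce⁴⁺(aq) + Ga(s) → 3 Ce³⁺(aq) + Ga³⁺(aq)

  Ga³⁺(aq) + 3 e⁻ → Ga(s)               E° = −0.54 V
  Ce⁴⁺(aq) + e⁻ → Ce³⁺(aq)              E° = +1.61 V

In the reaction as written, Ce⁴⁺(aq) is reduced (cathode) and Ga³⁺(aq) is produced by oxidation at the anode.
E°cell = E°(cathode) − E°(anode) = +1.61 − (−0.54) = +2.15 V.
The positive value indicates the reaction is spontaneous as written.

+2.15 V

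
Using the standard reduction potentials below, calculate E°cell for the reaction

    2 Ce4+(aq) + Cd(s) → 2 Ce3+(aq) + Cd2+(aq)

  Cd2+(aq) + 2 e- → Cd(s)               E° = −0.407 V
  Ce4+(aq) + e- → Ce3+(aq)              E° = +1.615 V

+2.022 V

In the reaction as written, Ce4+(aq) is reduced (cathode) and Cd2+(aq) is produced by oxidation at the anode.
E°cell = E°(cathode) − E°(anode) = +1.615 − (−0.407) = +2.022 V.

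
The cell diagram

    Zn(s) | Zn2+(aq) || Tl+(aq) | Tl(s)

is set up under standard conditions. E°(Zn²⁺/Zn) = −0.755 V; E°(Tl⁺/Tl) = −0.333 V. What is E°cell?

+0.422 V

By convention the left-hand electrode in cell notation is the anode (oxidation) and the right-hand electrode is the cathode (reduction).
E°cell = E°(right) − E°(left) = −0.333 − (−0.755) = +0.422 V.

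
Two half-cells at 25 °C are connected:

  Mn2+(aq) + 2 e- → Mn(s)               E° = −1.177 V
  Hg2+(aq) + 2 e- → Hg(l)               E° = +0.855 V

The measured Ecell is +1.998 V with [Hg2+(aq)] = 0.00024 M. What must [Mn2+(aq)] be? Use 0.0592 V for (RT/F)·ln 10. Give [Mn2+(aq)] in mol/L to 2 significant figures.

Hg²⁺/Hg is the cathode (higher E°); E°cell = +0.855 − (−1.177) = +2.032 V with n = 2.
Rearranging E = E° − (0.0592/n)·log Q gives log Q = 2(+2.032 − (+1.998))/0.0592 = 1.149.
For Hg2+(aq) + Mn(s) → Hg(l) + Mn2+(aq), the reaction quotient is Q = [Mn2+(aq)] / [Hg2+(aq)].
Substituting the known concentrations and solving, log [Mn2+(aq)] = −2.471 and [Mn2+(aq)] = 0.0034 M.

0.0034 M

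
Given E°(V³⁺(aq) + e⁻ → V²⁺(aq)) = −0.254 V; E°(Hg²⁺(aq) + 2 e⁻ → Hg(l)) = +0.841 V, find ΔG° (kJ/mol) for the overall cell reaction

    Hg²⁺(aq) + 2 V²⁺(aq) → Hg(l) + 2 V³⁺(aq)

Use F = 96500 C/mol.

In the reaction as written Hg²⁺(aq) is reduced, so the Hg²⁺/Hg couple is the cathode and V³⁺/V²⁺ is the anode.
E°cell = +0.841 − (−0.254) = +1.095 V; balancing electrons gives n = 2.
ΔG° = −nFE°cell = −(2)(96500)(+1.095) J/mol = −211 kJ/mol.

−211 kJ/mol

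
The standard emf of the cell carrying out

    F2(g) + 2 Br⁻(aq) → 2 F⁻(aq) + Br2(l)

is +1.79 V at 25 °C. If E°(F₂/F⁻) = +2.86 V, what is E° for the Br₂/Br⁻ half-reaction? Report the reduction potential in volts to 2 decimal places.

In the reaction as written the F₂/F⁻ couple is reduced (cathode) and Br₂/Br⁻ is oxidized (anode), so E°cell = E°(F₂/F⁻) − E°(Br₂/Br⁻).
E°(Br₂/Br⁻) = E°(cathode) − E°cell = +2.86 − (+1.79) = +1.07 V.

+1.07 V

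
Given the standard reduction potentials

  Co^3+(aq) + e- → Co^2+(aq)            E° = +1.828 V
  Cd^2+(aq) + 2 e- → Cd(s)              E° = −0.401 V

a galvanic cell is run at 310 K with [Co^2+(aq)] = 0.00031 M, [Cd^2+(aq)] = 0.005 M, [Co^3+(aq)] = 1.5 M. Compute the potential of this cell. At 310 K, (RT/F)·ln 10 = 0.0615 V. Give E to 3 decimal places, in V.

+2.526 V

Since E°(Co³⁺/Co²⁺) > E°(Cd²⁺/Cd), Co³⁺/Co²⁺ serves as the cathode.
E°cell = E°cat − E°an = +1.828 − (−0.401) = +2.229 V; n = 2.
The balanced reaction is 2 Co^3+(aq) + Cd(s) → 2 Co^2+(aq) + Cd^2+(aq), so Q = ([Co^2+(aq)]^2·[Cd^2+(aq)]) / [Co^3+(aq)]^2 = 2.14×10^−10 and log Q = −9.670.
Applying E = E° − (RT ln10/nF)·log Q gives +2.229 − (0.0615/2)(−9.670) = +2.526 V.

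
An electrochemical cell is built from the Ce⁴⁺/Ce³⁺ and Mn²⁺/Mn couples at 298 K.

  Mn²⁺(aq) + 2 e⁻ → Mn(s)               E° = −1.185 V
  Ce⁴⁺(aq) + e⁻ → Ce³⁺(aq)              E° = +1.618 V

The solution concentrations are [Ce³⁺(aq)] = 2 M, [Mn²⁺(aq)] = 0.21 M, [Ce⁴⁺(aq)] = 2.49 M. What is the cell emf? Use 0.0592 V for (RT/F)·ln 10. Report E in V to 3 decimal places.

+2.829 V

The Ce⁴⁺/Ce³⁺ couple has the more positive E°, so it is the cathode; Mn²⁺/Mn is the anode.
E°cell = +1.618 − (−1.185) = +2.803 V, with n = 2 electrons transferred.
For the overall reaction 2 Ce⁴⁺(aq) + Mn(s) → 2 Ce³⁺(aq) + Mn²⁺(aq), Q = ([Ce³⁺(aq)]^2·[Mn²⁺(aq)]) / [Ce⁴⁺(aq)]^2 = 0.135, giving log Q = −0.868.
By the Nernst equation, E = +2.803 − (0.0592/2)·(−0.868) = +2.829 V.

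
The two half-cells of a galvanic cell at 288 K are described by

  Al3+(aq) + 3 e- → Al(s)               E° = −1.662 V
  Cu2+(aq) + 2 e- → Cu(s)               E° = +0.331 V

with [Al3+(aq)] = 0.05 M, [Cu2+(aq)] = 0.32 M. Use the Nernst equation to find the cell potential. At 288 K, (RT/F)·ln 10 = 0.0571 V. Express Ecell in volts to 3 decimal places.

Since E°(Cu²⁺/Cu) > E°(Al³⁺/Al), Cu²⁺/Cu serves as the cathode.
The standard potential is +0.331 − (−1.662) = +1.993 V and the balanced reaction transfers n = 6 electrons.
For the overall reaction 3 Cu2+(aq) + 2 Al(s) → 3 Cu(s) + 2 Al3+(aq), Q = [Al3+(aq)]^2 / [Cu2+(aq)]^3 = 0.0763, giving log Q = −1.118.
E = E° − (0.0571/n)·log Q = +1.993 − (0.0571/6)(−1.118) = +2.004 V.

+2.004 V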